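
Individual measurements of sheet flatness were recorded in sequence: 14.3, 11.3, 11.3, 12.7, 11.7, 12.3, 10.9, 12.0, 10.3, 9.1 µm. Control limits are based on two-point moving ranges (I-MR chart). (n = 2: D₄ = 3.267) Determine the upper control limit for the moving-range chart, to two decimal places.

4.14

Moving ranges: 3.0, 0.0, 1.4, 1.0, 0.6, 1.4, 1.1, 1.7, 1.2; M̄R̄ = 11.4000 / 9 = 1.2667
UCL_MR = D₄·M̄R̄ = 3.267 × 1.2667 = 4.1382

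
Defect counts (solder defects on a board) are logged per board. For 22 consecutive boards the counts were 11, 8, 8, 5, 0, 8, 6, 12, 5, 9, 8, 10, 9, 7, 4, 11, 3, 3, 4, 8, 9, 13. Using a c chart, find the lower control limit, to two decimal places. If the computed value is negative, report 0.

0.00

c̄ = (11 + 8 + 8 + 5 + 0 + 8 + 6 + 12 + 5 + 9 + 8 + 10 + 9 + 7 + 4 + 11 + 3 + 3 + 4 + 8 + 9 + 13) / 22 = 161 / 22 = 7.3182
LCL = c̄ − 3√c̄ = 7.3182 − 3 × 2.7052 = -0.7975 → 0 (cannot be negative)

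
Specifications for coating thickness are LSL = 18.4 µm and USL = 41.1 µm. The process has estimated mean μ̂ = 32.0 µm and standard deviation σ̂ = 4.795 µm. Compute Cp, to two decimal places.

Cp = (USL − LSL) / (6σ̂) = (41.1 − 18.4) / (6 × 4.795) = 22.7000 / 28.7700 = 0.7890

0.79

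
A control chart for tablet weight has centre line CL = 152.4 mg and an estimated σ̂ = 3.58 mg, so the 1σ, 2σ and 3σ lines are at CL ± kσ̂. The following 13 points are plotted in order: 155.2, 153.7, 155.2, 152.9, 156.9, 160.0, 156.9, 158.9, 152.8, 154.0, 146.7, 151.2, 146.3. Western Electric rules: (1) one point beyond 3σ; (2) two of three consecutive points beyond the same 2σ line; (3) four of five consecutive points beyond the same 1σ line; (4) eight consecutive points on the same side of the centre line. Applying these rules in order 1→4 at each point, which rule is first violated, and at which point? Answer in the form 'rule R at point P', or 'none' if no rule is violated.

rule 3 at point 8

Zone of each point (C = within 1σ̂, B = 1σ̂–2σ̂, A = 2σ̂–3σ̂, * = beyond 3σ̂; sign = side of CL): 1:+C, 2:+C, 3:+C, 4:+C, 5:+B, 6:+A, 7:+B, 8:+B, 9:+C, 10:+C, 11:-B, 12:-C, 13:-B
Rule 3 (four of five consecutive points beyond the same 1σ limit) is satisfied at point 8.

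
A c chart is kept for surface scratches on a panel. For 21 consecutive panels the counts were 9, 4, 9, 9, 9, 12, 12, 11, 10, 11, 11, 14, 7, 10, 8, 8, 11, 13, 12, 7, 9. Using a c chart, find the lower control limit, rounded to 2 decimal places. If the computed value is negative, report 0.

c̄ = (9 + 4 + 9 + 9 + 9 + 12 + 12 + 11 + 10 + 11 + 11 + 14 + 7 + 10 + 8 + 8 + 11 + 13 + 12 + 7 + 9) / 21 = 206 / 21 = 9.8095
LCL = c̄ − 3√c̄ = 9.8095 − 3 × 3.1320 = 0.4135

0.41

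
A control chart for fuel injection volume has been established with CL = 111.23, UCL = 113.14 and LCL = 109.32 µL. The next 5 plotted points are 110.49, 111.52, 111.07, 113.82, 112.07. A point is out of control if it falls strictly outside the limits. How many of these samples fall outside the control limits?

1

Compare each point to [109.32, 113.14]: sample 4 = 113.82 > UCL.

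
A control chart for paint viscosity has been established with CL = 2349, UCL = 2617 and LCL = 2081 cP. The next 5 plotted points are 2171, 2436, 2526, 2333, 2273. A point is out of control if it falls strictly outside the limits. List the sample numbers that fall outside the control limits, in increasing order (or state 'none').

All 5 points lie within [2081, 2617].

none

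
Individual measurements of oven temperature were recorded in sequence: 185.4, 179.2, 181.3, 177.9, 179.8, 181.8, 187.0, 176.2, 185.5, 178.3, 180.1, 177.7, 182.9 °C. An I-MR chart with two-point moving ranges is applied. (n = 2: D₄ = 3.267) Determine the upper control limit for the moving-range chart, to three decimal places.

Moving ranges: 6.2, 2.1, 3.4, 1.9, 2.0, 5.2, 10.8, 9.3, 7.2, 1.8, 2.4, 5.2; M̄R̄ = 57.5000 / 12 = 4.7917
UCL_MR = D₄·M̄R̄ = 3.267 × 4.7917 = 15.6544

15.654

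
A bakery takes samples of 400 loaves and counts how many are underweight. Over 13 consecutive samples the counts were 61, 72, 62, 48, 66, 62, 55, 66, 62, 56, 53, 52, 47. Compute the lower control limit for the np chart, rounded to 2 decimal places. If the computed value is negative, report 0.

37.40

p̄ = Σdᵢ / (k·n) = 762 / (13 × 400) = 0.14654
LCL = np̄ − 3·√(np̄(1−p̄)) = 58.6154 − 3 × 7.0729 = 37.3967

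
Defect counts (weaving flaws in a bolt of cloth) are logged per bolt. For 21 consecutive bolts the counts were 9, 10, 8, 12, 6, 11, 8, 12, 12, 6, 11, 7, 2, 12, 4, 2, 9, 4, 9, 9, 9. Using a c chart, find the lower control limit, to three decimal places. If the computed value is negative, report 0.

0.000

c̄ = (9 + 10 + 8 + 12 + 6 + 11 + 8 + 12 + 12 + 6 + 11 + 7 + 2 + 12 + 4 + 2 + 9 + 4 + 9 + 9 + 9) / 21 = 172 / 21 = 8.1905
LCL = c̄ − 3√c̄ = 8.1905 − 3 × 2.8619 = -0.3952 → 0 (cannot be negative)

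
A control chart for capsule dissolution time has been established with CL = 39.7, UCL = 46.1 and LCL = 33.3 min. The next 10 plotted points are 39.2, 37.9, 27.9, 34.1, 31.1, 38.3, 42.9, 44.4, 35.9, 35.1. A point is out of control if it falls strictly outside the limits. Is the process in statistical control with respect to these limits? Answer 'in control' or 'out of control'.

Compare each point to [33.3, 46.1]: sample 3 = 27.9 < LCL; sample 5 = 31.1 < LCL.

out of control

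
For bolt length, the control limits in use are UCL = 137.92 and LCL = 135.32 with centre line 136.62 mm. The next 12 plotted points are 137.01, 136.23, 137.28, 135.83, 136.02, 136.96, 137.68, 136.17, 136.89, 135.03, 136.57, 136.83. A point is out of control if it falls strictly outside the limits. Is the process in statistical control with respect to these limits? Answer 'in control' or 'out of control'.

out of control

Compare each point to [135.32, 137.92]: sample 10 = 135.03 < LCL.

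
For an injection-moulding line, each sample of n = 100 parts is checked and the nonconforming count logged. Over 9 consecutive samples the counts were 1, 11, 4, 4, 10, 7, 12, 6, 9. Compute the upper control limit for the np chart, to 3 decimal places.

14.821

p̄ = Σdᵢ / (k·n) = 64 / (9 × 100) = 0.07111
UCL = np̄ + 3·√(np̄(1−p̄)) = 7.1111 + 3 × √(7.1111×0.92889) = 7.1111 + 3 × 2.5701 = 14.8214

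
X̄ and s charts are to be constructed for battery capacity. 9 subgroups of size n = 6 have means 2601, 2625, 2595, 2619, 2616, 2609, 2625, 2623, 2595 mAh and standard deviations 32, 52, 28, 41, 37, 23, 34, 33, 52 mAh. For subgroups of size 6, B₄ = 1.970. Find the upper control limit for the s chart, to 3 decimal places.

72.671

s̄ = (32 + 52 + 28 + 41 + 37 + 23 + 34 + 33 + 52) / 9 = 36.8889
UCL_s = B₄·s̄ = 1.970 × 36.8889 = 72.6711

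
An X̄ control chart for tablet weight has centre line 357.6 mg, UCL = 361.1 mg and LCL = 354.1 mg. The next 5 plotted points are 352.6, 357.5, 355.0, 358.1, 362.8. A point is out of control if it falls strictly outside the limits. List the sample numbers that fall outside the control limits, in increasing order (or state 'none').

1, 5

Compare each point to [354.1, 361.1]: sample 1 = 352.6 < LCL; sample 5 = 362.8 > UCL.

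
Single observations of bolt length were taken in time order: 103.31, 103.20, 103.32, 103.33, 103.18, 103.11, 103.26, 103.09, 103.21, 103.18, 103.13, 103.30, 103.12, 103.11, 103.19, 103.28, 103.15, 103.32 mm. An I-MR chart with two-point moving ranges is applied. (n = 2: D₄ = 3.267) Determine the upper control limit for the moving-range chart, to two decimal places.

Moving ranges: 0.11, 0.12, 0.01, 0.15, 0.07, 0.15, 0.17, 0.12, 0.03, 0.05, 0.17, 0.18, 0.01, 0.08, 0.09, 0.13, 0.17; M̄R̄ = 1.8100 / 17 = 0.1065
UCL_MR = D₄·M̄R̄ = 3.267 × 0.1065 = 0.3478

0.35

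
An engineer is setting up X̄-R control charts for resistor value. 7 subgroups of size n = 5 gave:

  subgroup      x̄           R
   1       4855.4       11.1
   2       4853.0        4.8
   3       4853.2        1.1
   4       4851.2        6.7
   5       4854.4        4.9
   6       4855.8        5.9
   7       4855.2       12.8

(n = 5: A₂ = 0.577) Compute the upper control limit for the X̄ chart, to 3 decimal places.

4857.927

X̄̄ = (4855.4 + 4853.0 + 4853.2 + 4851.2 + 4854.4 + 4855.8 + 4855.2) / 7 = 33978.2000 / 7 = 4854.0286
R̄ = (11.1 + 4.8 + 1.1 + 6.7 + 4.9 + 5.9 + 12.8) / 7 = 47.3000 / 7 = 6.7571
UCL = X̄̄ + A₂·R̄ = 4854.0286 + 0.577 × 6.7571 = 4857.9274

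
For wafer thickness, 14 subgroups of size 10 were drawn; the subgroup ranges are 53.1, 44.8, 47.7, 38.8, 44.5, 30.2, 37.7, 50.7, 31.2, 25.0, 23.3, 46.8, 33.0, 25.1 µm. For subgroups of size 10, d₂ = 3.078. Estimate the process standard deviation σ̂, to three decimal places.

R̄ = (53.1 + 44.8 + 47.7 + 38.8 + 44.5 + 30.2 + 37.7 + 50.7 + 31.2 + 25.0 + 23.3 + 46.8 + 33.0 + 25.1) / 14 = 37.9929
σ̂ = R̄ / d₂ = 37.9929 / 3.078 = 12.3434

12.343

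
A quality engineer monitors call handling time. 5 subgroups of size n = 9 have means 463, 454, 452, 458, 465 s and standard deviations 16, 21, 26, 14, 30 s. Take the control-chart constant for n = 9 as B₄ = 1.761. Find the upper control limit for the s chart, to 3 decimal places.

s̄ = (16 + 21 + 26 + 14 + 30) / 5 = 21.4000
UCL_s = B₄·s̄ = 1.761 × 21.4000 = 37.6854

37.685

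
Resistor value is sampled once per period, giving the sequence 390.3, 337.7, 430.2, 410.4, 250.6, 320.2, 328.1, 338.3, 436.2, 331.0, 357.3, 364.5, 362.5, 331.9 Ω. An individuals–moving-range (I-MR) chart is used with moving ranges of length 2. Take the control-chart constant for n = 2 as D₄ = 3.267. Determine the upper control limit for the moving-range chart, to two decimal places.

171.29

Moving ranges: 52.6, 92.5, 19.8, 159.8, 69.6, 7.9, 10.2, 97.9, 105.2, 26.3, 7.2, 2.0, 30.6; M̄R̄ = 681.6000 / 13 = 52.4308
UCL_MR = D₄·M̄R̄ = 3.267 × 52.4308 = 171.2913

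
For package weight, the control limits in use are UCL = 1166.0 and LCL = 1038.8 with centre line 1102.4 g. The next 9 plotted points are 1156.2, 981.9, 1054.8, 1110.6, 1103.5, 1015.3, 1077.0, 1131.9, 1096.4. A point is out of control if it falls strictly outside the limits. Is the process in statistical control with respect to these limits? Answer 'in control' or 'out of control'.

out of control

Compare each point to [1038.8, 1166.0]: sample 2 = 981.9 < LCL; sample 6 = 1015.3 < LCL.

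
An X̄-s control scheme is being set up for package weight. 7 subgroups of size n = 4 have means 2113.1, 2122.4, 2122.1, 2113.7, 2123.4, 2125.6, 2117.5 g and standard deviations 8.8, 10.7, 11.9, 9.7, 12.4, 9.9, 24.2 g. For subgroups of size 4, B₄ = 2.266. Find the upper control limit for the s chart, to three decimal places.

28.357

s̄ = (8.8 + 10.7 + 11.9 + 9.7 + 12.4 + 9.9 + 24.2) / 7 = 12.5143
UCL_s = B₄·s̄ = 2.266 × 12.5143 = 28.3574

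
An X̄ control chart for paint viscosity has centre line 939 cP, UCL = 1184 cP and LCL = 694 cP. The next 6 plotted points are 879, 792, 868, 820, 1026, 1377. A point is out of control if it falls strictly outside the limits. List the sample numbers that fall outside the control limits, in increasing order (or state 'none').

6

Compare each point to [694, 1184]: sample 6 = 1377 > UCL.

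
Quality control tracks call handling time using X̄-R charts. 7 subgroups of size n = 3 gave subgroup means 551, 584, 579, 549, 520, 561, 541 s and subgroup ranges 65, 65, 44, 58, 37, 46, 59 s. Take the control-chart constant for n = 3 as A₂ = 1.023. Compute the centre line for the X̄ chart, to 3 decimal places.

555.000

X̄̄ = (551 + 584 + 579 + 549 + 520 + 561 + 541) / 7 = 3885.0000 / 7 = 555.0000
CL = X̄̄ = 555.0000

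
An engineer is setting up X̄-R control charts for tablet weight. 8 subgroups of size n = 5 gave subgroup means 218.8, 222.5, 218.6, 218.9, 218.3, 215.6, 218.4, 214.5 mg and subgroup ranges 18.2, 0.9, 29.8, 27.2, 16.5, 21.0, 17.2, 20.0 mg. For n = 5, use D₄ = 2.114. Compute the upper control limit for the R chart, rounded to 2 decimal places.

R̄ = (18.2 + 0.9 + 29.8 + 27.2 + 16.5 + 21.0 + 17.2 + 20.0) / 8 = 150.8000 / 8 = 18.8500
UCL_R = D₄·R̄ = 2.114 × 18.8500 = 39.8489

39.85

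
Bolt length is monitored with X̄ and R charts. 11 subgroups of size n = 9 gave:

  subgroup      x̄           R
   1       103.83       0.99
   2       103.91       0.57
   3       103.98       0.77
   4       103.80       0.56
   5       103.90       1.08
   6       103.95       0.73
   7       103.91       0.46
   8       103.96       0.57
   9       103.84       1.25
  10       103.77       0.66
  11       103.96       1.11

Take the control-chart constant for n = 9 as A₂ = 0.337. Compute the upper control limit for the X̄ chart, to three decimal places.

X̄̄ = (103.83 + 103.91 + 103.98 + 103.80 + 103.90 + 103.95 + 103.91 + 103.96 + 103.84 + 103.77 + 103.96) / 11 = 1142.8100 / 11 = 103.8918
R̄ = (0.99 + 0.57 + 0.77 + 0.56 + 1.08 + 0.73 + 0.46 + 0.57 + 1.25 + 0.66 + 1.11) / 11 = 8.7500 / 11 = 0.7955
UCL = X̄̄ + A₂·R̄ = 103.8918 + 0.337 × 0.7955 = 104.1599

104.160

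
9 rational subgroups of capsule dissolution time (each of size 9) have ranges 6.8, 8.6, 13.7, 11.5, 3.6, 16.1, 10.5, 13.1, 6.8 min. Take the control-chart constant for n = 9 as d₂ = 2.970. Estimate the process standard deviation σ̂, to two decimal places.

R̄ = (6.8 + 8.6 + 13.7 + 11.5 + 3.6 + 16.1 + 10.5 + 13.1 + 6.8) / 9 = 10.0778
σ̂ = R̄ / d₂ = 10.0778 / 2.970 = 3.3932

3.39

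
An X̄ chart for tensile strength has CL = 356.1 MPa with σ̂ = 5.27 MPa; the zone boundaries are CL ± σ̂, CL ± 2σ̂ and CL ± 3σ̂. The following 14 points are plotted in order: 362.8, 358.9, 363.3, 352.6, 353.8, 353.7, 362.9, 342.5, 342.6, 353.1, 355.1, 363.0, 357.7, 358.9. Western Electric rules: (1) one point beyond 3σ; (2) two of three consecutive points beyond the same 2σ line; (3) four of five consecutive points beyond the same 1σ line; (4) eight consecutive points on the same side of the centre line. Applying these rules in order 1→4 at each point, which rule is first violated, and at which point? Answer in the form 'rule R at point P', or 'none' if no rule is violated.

Zone of each point (C = within 1σ̂, B = 1σ̂–2σ̂, A = 2σ̂–3σ̂, * = beyond 3σ̂; sign = side of CL): 1:+B, 2:+C, 3:+B, 4:-C, 5:-C, 6:-C, 7:+B, 8:-A, 9:-A, 10:-C, 11:-C, 12:+B, 13:+C, 14:+C
Rule 2 (two of three consecutive points beyond the same 2σ limit) is satisfied at point 9.

rule 2 at point 9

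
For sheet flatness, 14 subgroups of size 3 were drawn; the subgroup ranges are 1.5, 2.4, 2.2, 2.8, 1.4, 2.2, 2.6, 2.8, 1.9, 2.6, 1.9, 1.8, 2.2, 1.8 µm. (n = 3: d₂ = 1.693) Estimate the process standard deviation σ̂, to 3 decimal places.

R̄ = (1.5 + 2.4 + 2.2 + 2.8 + 1.4 + 2.2 + 2.6 + 2.8 + 1.9 + 2.6 + 1.9 + 1.8 + 2.2 + 1.8) / 14 = 2.1500
σ̂ = R̄ / d₂ = 2.1500 / 1.693 = 1.2699

1.270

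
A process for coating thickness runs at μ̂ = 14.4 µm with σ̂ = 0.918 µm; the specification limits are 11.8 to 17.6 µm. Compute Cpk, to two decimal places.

Cpu = (USL − μ̂) / (3σ̂) = (17.6 − 14.4) / (3 × 0.918) = 1.1619; Cpl = (μ̂ − LSL) / (3σ̂) = (14.4 − 11.8) / (3 × 0.918) = 0.9441; Cpk = min(Cpu, Cpl) = 0.9441

0.94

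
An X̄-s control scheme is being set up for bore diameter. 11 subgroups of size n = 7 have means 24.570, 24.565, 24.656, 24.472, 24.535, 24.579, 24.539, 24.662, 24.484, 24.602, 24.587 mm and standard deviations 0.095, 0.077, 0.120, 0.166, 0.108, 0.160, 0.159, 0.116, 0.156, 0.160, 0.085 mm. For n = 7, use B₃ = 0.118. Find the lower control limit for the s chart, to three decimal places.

0.015

s̄ = (0.095 + 0.077 + 0.120 + 0.166 + 0.108 + 0.160 + 0.159 + 0.116 + 0.156 + 0.160 + 0.085) / 11 = 0.1275
LCL_s = B₃·s̄ = 0.118 × 0.1275 = 0.0150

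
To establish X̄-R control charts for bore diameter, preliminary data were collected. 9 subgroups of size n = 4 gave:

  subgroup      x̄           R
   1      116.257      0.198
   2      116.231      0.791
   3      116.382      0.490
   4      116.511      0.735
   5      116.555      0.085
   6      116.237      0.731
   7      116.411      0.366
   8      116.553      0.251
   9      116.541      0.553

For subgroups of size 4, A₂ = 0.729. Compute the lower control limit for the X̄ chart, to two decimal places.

116.07

X̄̄ = (116.257 + 116.231 + 116.382 + 116.511 + 116.555 + 116.237 + 116.411 + 116.553 + 116.541) / 9 = 1047.6780 / 9 = 116.4087
R̄ = (0.198 + 0.791 + 0.490 + 0.735 + 0.085 + 0.731 + 0.366 + 0.251 + 0.553) / 9 = 4.2000 / 9 = 0.4667
LCL = X̄̄ − A₂·R̄ = 116.4087 − 0.729 × 0.4667 = 116.0685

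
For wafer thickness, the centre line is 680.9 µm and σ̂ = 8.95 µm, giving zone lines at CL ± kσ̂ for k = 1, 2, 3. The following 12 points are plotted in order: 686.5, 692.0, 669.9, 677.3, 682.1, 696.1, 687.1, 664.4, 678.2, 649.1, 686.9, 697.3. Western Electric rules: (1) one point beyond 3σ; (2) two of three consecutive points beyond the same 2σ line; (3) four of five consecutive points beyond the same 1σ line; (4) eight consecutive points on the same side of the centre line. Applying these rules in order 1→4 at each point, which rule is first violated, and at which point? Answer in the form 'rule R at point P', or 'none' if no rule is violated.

rule 1 at point 10

Zone of each point (C = within 1σ̂, B = 1σ̂–2σ̂, A = 2σ̂–3σ̂, * = beyond 3σ̂; sign = side of CL): 1:+C, 2:+B, 3:-B, 4:-C, 5:+C, 6:+B, 7:+C, 8:-B, 9:-C, 10:-*, 11:+C, 12:+B
Rule 1 (one point beyond the 3σ limits) is satisfied at point 10.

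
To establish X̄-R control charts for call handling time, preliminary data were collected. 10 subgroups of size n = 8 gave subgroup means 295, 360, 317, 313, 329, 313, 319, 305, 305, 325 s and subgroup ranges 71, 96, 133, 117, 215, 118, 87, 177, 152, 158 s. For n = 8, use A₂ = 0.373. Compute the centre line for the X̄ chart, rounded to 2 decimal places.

318.10

X̄̄ = (295 + 360 + 317 + 313 + 329 + 313 + 319 + 305 + 305 + 325) / 10 = 3181.0000 / 10 = 318.1000
CL = X̄̄ = 318.1000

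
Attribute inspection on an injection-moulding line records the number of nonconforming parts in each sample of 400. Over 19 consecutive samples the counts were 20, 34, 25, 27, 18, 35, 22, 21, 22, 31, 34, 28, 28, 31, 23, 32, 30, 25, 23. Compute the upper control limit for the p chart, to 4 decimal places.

0.1045

p̄ = Σdᵢ / (k·n) = 509 / (19 × 400) = 0.06697
UCL = p̄ + 3·√(p̄(1−p̄)/n) = 0.06697 + 3 × √(0.06697×0.93303/400) = 0.06697 + 3 × 0.01250 = 0.10447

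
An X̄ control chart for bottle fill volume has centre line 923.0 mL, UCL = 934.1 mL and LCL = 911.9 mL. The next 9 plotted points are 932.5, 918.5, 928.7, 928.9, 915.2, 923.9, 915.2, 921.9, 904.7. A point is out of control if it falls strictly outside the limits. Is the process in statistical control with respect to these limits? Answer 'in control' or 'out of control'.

Compare each point to [911.9, 934.1]: sample 9 = 904.7 < LCL.

out of control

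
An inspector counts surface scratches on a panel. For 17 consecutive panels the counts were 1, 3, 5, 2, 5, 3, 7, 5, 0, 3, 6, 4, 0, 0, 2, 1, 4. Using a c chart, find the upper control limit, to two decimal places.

8.20

c̄ = (1 + 3 + 5 + 2 + 5 + 3 + 7 + 5 + 0 + 3 + 6 + 4 + 0 + 0 + 2 + 1 + 4) / 17 = 51 / 17 = 3.0000
UCL = c̄ + 3√c̄ = 3.0000 + 3 × √3.0000 = 3.0000 + 3 × 1.7321 = 8.1962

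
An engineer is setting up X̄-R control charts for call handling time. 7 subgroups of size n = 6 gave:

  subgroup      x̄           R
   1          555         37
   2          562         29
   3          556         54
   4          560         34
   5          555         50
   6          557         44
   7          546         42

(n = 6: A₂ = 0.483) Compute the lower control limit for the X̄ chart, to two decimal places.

X̄̄ = (555 + 562 + 556 + 560 + 555 + 557 + 546) / 7 = 3891.0000 / 7 = 555.8571
R̄ = (37 + 29 + 54 + 34 + 50 + 44 + 42) / 7 = 290.0000 / 7 = 41.4286
LCL = X̄̄ − A₂·R̄ = 555.8571 − 0.483 × 41.4286 = 535.8471

535.85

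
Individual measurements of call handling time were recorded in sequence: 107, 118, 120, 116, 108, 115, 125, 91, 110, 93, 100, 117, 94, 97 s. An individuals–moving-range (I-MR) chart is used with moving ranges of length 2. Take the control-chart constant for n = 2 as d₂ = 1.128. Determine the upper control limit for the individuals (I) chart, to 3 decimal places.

X̄ = (107 + 118 + 120 + 116 + 108 + 115 + 125 + 91 + 110 + 93 + 100 + 117 + 94 + 97) / 14 = 107.9286
Moving ranges: 11, 2, 4, 8, 7, 10, 34, 19, 17, 7, 17, 23, 3; M̄R̄ = 162.0000 / 13 = 12.4615
UCL = X̄ + 3·M̄R̄/d₂ = 107.9286 + 3 × 12.4615 / 1.128 = 141.0710

141.071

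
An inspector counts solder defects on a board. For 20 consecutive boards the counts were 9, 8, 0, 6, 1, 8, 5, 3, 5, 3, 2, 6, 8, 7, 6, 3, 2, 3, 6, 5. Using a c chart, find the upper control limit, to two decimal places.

c̄ = (9 + 8 + 0 + 6 + 1 + 8 + 5 + 3 + 5 + 3 + 2 + 6 + 8 + 7 + 6 + 3 + 2 + 3 + 6 + 5) / 20 = 96 / 20 = 4.8000
UCL = c̄ + 3√c̄ = 4.8000 + 3 × √4.8000 = 4.8000 + 3 × 2.1909 = 11.3727

11.37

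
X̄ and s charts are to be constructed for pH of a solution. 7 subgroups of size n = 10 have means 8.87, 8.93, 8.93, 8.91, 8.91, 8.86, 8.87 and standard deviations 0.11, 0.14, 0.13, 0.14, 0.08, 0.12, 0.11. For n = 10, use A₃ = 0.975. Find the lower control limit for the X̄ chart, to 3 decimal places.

8.782

X̄̄ = (8.87 + 8.93 + 8.93 + 8.91 + 8.91 + 8.86 + 8.87) / 7 = 8.8971
s̄ = (0.11 + 0.14 + 0.13 + 0.14 + 0.08 + 0.12 + 0.11) / 7 = 0.1186
LCL = X̄̄ − A₃·s̄ = 8.8971 − 0.975 × 0.1186 = 8.7815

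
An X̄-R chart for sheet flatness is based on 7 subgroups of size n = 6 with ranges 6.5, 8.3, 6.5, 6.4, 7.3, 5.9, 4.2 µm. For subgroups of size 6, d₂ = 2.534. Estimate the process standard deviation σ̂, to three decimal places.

R̄ = (6.5 + 8.3 + 6.5 + 6.4 + 7.3 + 5.9 + 4.2) / 7 = 6.4429
σ̂ = R̄ / d₂ = 6.4429 / 2.534 = 2.5426

2.543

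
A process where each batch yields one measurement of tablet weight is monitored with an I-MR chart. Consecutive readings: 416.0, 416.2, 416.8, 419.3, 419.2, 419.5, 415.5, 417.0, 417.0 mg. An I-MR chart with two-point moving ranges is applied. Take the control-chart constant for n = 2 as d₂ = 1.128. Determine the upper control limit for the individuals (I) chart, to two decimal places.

X̄ = (416.0 + 416.2 + 416.8 + 419.3 + 419.2 + 419.5 + 415.5 + 417.0 + 417.0) / 9 = 417.3889
Moving ranges: 0.2, 0.6, 2.5, 0.1, 0.3, 4.0, 1.5, 0.0; M̄R̄ = 9.2000 / 8 = 1.1500
UCL = X̄ + 3·M̄R̄/d₂ = 417.3889 + 3 × 1.1500 / 1.128 = 420.4474

420.45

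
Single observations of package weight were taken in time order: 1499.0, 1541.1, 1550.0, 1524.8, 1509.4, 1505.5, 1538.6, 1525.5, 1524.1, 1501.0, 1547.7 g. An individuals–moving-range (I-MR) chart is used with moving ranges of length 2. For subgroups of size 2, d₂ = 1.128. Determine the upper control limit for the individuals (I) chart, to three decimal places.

1580.868

X̄ = (1499.0 + 1541.1 + 1550.0 + 1524.8 + 1509.4 + 1505.5 + 1538.6 + 1525.5 + 1524.1 + 1501.0 + 1547.7) / 11 = 1524.2455
Moving ranges: 42.1, 8.9, 25.2, 15.4, 3.9, 33.1, 13.1, 1.4, 23.1, 46.7; M̄R̄ = 212.9000 / 10 = 21.2900
UCL = X̄ + 3·M̄R̄/d₂ = 1524.2455 + 3 × 21.2900 / 1.128 = 1580.8678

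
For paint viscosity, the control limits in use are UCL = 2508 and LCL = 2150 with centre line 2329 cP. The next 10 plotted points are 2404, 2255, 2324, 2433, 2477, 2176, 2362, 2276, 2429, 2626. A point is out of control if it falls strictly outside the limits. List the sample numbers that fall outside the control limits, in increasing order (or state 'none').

10

Compare each point to [2150, 2508]: sample 10 = 2626 > UCL.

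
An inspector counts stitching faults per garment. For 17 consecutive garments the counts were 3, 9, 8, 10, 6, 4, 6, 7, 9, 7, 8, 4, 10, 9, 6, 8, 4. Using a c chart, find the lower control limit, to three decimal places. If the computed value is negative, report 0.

0.000

c̄ = (3 + 9 + 8 + 10 + 6 + 4 + 6 + 7 + 9 + 7 + 8 + 4 + 10 + 9 + 6 + 8 + 4) / 17 = 118 / 17 = 6.9412
LCL = c̄ − 3√c̄ = 6.9412 − 3 × 2.6346 = -0.9627 → 0 (cannot be negative)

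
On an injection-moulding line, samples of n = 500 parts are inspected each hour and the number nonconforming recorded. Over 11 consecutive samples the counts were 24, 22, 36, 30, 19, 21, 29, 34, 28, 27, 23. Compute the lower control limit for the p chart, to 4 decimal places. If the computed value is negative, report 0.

0.0231

p̄ = Σdᵢ / (k·n) = 293 / (11 × 500) = 0.05327
LCL = p̄ − 3·√(p̄(1−p̄)/n) = 0.05327 − 3 × 0.01004 = 0.02314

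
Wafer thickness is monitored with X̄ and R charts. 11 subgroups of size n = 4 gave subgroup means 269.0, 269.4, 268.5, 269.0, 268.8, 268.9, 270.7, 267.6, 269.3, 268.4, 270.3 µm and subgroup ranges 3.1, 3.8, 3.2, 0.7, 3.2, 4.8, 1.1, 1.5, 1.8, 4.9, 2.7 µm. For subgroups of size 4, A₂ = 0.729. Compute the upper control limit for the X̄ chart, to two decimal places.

271.12

X̄̄ = (269.0 + 269.4 + 268.5 + 269.0 + 268.8 + 268.9 + 270.7 + 267.6 + 269.3 + 268.4 + 270.3) / 11 = 2959.9000 / 11 = 269.0818
R̄ = (3.1 + 3.8 + 3.2 + 0.7 + 3.2 + 4.8 + 1.1 + 1.5 + 1.8 + 4.9 + 2.7) / 11 = 30.8000 / 11 = 2.8000
UCL = X̄̄ + A₂·R̄ = 269.0818 + 0.729 × 2.8000 = 271.1230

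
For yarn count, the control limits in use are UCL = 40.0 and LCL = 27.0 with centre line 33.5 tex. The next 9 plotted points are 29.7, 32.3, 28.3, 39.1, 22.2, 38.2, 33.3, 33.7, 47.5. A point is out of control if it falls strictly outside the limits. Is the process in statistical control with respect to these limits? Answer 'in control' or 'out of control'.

out of control

Compare each point to [27.0, 40.0]: sample 5 = 22.2 < LCL; sample 9 = 47.5 > UCL.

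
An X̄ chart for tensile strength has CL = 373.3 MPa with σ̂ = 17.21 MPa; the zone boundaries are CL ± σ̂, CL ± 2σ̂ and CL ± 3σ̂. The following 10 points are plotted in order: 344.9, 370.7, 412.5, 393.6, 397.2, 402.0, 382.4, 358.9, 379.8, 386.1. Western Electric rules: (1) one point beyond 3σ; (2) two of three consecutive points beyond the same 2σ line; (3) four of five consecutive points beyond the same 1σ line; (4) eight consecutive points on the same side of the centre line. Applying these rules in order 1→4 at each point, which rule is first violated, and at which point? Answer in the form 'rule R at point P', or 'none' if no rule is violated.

rule 3 at point 6

Zone of each point (C = within 1σ̂, B = 1σ̂–2σ̂, A = 2σ̂–3σ̂, * = beyond 3σ̂; sign = side of CL): 1:-B, 2:-C, 3:+A, 4:+B, 5:+B, 6:+B, 7:+C, 8:-C, 9:+C, 10:+C
Rule 3 (four of five consecutive points beyond the same 1σ limit) is satisfied at point 6.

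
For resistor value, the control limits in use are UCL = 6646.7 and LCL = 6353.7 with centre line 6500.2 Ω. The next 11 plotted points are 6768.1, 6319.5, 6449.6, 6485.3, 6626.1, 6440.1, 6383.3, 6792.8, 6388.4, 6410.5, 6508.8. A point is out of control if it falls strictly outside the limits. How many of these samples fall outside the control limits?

3

Compare each point to [6353.7, 6646.7]: sample 1 = 6768.1 > UCL; sample 2 = 6319.5 < LCL; sample 8 = 6792.8 > UCL.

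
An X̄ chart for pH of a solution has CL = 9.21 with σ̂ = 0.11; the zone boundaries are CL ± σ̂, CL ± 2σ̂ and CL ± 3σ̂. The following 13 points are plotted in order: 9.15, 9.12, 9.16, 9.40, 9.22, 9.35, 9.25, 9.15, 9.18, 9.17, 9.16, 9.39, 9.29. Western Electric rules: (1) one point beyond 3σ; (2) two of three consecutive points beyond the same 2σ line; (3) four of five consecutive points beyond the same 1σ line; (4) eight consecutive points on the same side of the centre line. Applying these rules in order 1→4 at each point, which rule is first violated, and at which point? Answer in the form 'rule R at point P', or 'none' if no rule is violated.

none

Zone of each point (C = within 1σ̂, B = 1σ̂–2σ̂, A = 2σ̂–3σ̂, * = beyond 3σ̂; sign = side of CL): 1:-C, 2:-C, 3:-C, 4:+B, 5:+C, 6:+B, 7:+C, 8:-C, 9:-C, 10:-C, 11:-C, 12:+B, 13:+C
No rule fires across all 13 points.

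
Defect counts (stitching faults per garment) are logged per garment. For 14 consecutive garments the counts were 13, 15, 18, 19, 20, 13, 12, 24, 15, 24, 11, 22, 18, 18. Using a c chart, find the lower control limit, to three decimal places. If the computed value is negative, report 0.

c̄ = (13 + 15 + 18 + 19 + 20 + 13 + 12 + 24 + 15 + 24 + 11 + 22 + 18 + 18) / 14 = 242 / 14 = 17.2857
LCL = c̄ − 3√c̄ = 17.2857 − 3 × 4.1576 = 4.8129

4.813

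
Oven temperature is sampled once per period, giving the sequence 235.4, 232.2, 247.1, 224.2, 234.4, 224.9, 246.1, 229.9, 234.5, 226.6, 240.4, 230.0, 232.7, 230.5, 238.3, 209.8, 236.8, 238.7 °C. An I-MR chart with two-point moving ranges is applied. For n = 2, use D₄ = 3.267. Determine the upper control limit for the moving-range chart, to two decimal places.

39.38

Moving ranges: 3.2, 14.9, 22.9, 10.2, 9.5, 21.2, 16.2, 4.6, 7.9, 13.8, 10.4, 2.7, 2.2, 7.8, 28.5, 27.0, 1.9; M̄R̄ = 204.9000 / 17 = 12.0529
UCL_MR = D₄·M̄R̄ = 3.267 × 12.0529 = 39.3770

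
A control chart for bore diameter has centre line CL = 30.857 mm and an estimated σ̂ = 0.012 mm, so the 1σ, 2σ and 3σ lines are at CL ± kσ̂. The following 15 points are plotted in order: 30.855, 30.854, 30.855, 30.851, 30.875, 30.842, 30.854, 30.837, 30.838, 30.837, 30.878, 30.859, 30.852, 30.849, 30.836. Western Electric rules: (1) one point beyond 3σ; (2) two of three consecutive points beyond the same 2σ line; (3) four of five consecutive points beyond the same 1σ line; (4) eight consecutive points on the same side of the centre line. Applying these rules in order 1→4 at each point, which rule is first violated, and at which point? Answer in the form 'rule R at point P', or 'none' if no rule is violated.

Zone of each point (C = within 1σ̂, B = 1σ̂–2σ̂, A = 2σ̂–3σ̂, * = beyond 3σ̂; sign = side of CL): 1:-C, 2:-C, 3:-C, 4:-C, 5:+B, 6:-B, 7:-C, 8:-B, 9:-B, 10:-B, 11:+B, 12:+C, 13:-C, 14:-C, 15:-B
Rule 3 (four of five consecutive points beyond the same 1σ limit) is satisfied at point 10.

rule 3 at point 10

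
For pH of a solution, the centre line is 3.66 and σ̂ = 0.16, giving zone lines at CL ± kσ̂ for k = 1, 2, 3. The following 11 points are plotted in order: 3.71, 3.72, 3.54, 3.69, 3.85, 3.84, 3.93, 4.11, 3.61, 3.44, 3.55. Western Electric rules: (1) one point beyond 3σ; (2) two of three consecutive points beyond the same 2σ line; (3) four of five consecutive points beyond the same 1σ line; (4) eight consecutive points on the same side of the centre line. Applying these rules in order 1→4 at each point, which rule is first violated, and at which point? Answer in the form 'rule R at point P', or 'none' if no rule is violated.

Zone of each point (C = within 1σ̂, B = 1σ̂–2σ̂, A = 2σ̂–3σ̂, * = beyond 3σ̂; sign = side of CL): 1:+C, 2:+C, 3:-C, 4:+C, 5:+B, 6:+B, 7:+B, 8:+A, 9:-C, 10:-B, 11:-C
Rule 3 (four of five consecutive points beyond the same 1σ limit) is satisfied at point 8.

rule 3 at point 8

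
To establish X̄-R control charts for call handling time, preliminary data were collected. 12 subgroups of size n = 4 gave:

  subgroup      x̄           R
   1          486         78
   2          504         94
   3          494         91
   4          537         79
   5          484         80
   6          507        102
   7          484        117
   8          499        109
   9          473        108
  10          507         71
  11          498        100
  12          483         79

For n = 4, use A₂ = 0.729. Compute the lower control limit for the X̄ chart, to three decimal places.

X̄̄ = (486 + 504 + 494 + 537 + 484 + 507 + 484 + 499 + 473 + 507 + 498 + 483) / 12 = 5956.0000 / 12 = 496.3333
R̄ = (78 + 94 + 91 + 79 + 80 + 102 + 117 + 109 + 108 + 71 + 100 + 79) / 12 = 1108.0000 / 12 = 92.3333
LCL = X̄̄ − A₂·R̄ = 496.3333 − 0.729 × 92.3333 = 429.0223

429.022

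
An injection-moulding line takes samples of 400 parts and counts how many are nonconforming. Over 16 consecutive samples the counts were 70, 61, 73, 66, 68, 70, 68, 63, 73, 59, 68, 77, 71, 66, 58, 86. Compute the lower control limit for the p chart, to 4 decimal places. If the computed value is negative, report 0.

p̄ = Σdᵢ / (k·n) = 1097 / (16 × 400) = 0.17141
LCL = p̄ − 3·√(p̄(1−p̄)/n) = 0.17141 − 3 × 0.01884 = 0.11488

0.1149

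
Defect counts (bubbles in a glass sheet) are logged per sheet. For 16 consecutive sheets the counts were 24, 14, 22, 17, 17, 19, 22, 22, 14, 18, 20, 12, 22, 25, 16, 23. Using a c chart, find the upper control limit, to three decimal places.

32.329

c̄ = (24 + 14 + 22 + 17 + 17 + 19 + 22 + 22 + 14 + 18 + 20 + 12 + 22 + 25 + 16 + 23) / 16 = 307 / 16 = 19.1875
UCL = c̄ + 3√c̄ = 19.1875 + 3 × √19.1875 = 19.1875 + 3 × 4.3804 = 32.3286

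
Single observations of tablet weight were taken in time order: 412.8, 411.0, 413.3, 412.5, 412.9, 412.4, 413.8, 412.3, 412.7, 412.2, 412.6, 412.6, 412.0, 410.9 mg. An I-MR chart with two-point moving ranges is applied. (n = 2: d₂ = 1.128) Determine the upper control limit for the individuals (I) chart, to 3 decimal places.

X̄ = (412.8 + 411.0 + 413.3 + 412.5 + 412.9 + 412.4 + 413.8 + 412.3 + 412.7 + 412.2 + 412.6 + 412.6 + 412.0 + 410.9) / 14 = 412.4286
Moving ranges: 1.8, 2.3, 0.8, 0.4, 0.5, 1.4, 1.5, 0.4, 0.5, 0.4, 0.0, 0.6, 1.1; M̄R̄ = 11.7000 / 13 = 0.9000
UCL = X̄ + 3·M̄R̄/d₂ = 412.4286 + 3 × 0.9000 / 1.128 = 414.8222

414.822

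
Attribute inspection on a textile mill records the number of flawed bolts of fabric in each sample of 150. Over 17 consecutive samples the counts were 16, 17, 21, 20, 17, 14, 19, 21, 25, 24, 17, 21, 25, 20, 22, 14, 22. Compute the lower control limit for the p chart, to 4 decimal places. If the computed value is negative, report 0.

p̄ = Σdᵢ / (k·n) = 335 / (17 × 150) = 0.13137
LCL = p̄ − 3·√(p̄(1−p̄)/n) = 0.13137 − 3 × 0.02758 = 0.04863

0.0486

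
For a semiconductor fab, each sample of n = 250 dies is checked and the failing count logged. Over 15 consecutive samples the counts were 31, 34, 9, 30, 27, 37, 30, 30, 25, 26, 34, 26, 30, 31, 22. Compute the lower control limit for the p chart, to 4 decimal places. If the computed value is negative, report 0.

p̄ = Σdᵢ / (k·n) = 422 / (15 × 250) = 0.11253
LCL = p̄ − 3·√(p̄(1−p̄)/n) = 0.11253 − 3 × 0.01999 = 0.05257

0.0526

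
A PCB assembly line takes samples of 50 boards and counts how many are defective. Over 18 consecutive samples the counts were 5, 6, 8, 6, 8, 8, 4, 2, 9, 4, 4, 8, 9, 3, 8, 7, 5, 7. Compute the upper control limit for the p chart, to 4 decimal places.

p̄ = Σdᵢ / (k·n) = 111 / (18 × 50) = 0.12333
UCL = p̄ + 3·√(p̄(1−p̄)/n) = 0.12333 + 3 × √(0.12333×0.87667/50) = 0.12333 + 3 × 0.04650 = 0.26284

0.2628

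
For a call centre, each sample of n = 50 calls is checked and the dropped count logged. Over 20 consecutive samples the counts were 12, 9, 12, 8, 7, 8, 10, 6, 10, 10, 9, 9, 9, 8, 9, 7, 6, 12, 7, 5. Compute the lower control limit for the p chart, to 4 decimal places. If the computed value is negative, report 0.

p̄ = Σdᵢ / (k·n) = 173 / (20 × 50) = 0.17300
LCL = p̄ − 3·√(p̄(1−p̄)/n) = 0.17300 − 3 × 0.05349 = 0.01252

0.0125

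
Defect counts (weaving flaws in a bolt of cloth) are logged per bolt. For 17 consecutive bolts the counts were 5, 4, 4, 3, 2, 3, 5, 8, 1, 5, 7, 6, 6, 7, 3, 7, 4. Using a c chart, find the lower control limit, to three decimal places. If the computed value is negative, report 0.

c̄ = (5 + 4 + 4 + 3 + 2 + 3 + 5 + 8 + 1 + 5 + 7 + 6 + 6 + 7 + 3 + 7 + 4) / 17 = 80 / 17 = 4.7059
LCL = c̄ − 3√c̄ = 4.7059 − 3 × 2.1693 = -1.8020 → 0 (cannot be negative)

0.000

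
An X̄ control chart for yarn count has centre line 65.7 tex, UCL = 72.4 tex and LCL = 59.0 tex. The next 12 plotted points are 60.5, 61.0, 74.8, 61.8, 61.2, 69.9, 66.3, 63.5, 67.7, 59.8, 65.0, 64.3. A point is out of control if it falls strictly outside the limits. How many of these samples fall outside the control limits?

Compare each point to [59.0, 72.4]: sample 3 = 74.8 > UCL.

1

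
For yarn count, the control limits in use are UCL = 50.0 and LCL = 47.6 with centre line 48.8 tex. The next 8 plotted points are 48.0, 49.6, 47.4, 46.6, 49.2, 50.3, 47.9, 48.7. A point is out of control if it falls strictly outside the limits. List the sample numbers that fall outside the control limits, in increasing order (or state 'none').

3, 4, 6

Compare each point to [47.6, 50.0]: sample 3 = 47.4 < LCL; sample 4 = 46.6 < LCL; sample 6 = 50.3 > UCL.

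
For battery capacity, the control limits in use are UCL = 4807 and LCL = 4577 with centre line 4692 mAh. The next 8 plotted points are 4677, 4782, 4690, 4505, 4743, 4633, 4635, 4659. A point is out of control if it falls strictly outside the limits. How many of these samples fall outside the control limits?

1

Compare each point to [4577, 4807]: sample 4 = 4505 < LCL.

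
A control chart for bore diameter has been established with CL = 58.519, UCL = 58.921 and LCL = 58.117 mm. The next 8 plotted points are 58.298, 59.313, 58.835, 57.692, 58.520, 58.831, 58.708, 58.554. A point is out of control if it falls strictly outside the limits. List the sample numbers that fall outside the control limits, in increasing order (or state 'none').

2, 4

Compare each point to [58.117, 58.921]: sample 2 = 59.313 > UCL; sample 4 = 57.692 < LCL.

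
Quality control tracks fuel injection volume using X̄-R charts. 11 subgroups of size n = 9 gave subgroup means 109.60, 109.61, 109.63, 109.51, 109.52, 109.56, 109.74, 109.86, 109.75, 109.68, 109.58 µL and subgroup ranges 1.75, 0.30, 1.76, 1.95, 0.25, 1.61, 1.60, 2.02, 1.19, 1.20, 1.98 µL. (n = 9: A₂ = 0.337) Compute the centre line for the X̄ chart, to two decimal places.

109.64

X̄̄ = (109.60 + 109.61 + 109.63 + 109.51 + 109.52 + 109.56 + 109.74 + 109.86 + 109.75 + 109.68 + 109.58) / 11 = 1206.0400 / 11 = 109.6400
CL = X̄̄ = 109.6400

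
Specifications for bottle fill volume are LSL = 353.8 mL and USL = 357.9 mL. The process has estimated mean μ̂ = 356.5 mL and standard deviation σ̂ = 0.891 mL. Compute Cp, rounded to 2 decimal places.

0.77

Cp = (USL − LSL) / (6σ̂) = (357.9 − 353.8) / (6 × 0.891) = 4.1000 / 5.3460 = 0.7669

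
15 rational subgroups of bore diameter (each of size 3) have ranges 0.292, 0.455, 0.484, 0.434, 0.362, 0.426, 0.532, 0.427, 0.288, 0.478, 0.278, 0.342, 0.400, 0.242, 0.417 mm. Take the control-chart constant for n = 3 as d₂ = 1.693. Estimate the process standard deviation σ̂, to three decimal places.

R̄ = (0.292 + 0.455 + 0.484 + 0.434 + 0.362 + 0.426 + 0.532 + 0.427 + 0.288 + 0.478 + 0.278 + 0.342 + 0.400 + 0.242 + 0.417) / 15 = 0.3905
σ̂ = R̄ / d₂ = 0.3905 / 1.693 = 0.2306

0.231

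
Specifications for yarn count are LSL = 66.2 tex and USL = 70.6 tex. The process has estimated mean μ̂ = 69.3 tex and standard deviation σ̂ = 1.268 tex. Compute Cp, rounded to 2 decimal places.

Cp = (USL − LSL) / (6σ̂) = (70.6 − 66.2) / (6 × 1.268) = 4.4000 / 7.6080 = 0.5783

0.58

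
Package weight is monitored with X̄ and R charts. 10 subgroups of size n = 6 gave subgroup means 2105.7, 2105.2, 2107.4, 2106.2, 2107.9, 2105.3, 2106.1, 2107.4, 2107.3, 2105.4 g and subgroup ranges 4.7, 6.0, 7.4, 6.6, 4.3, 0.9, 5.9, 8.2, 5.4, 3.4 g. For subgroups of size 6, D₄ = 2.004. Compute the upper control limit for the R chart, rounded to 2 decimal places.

10.58

R̄ = (4.7 + 6.0 + 7.4 + 6.6 + 4.3 + 0.9 + 5.9 + 8.2 + 5.4 + 3.4) / 10 = 52.8000 / 10 = 5.2800
UCL_R = D₄·R̄ = 2.004 × 5.2800 = 10.5811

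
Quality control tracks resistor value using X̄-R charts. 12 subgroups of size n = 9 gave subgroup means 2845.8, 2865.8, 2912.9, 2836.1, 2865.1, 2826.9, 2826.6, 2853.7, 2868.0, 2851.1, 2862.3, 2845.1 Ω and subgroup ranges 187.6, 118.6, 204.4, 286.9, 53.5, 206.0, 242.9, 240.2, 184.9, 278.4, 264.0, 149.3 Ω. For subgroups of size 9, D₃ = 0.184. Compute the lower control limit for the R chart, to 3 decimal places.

37.056

R̄ = (187.6 + 118.6 + 204.4 + 286.9 + 53.5 + 206.0 + 242.9 + 240.2 + 184.9 + 278.4 + 264.0 + 149.3) / 12 = 2416.7000 / 12 = 201.3917
LCL_R = D₃·R̄ = 0.184 × 201.3917 = 37.0561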